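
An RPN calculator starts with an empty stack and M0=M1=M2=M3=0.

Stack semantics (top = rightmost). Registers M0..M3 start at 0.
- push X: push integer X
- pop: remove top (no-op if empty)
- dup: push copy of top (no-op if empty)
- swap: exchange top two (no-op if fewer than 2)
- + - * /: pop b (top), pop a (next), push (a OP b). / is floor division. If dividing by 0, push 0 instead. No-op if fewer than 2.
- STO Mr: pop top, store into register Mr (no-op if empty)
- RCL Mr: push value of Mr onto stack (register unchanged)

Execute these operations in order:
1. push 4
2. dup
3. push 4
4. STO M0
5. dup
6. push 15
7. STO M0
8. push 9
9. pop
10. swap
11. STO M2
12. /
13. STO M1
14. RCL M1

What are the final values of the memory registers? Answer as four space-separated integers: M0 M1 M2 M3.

After op 1 (push 4): stack=[4] mem=[0,0,0,0]
After op 2 (dup): stack=[4,4] mem=[0,0,0,0]
After op 3 (push 4): stack=[4,4,4] mem=[0,0,0,0]
After op 4 (STO M0): stack=[4,4] mem=[4,0,0,0]
After op 5 (dup): stack=[4,4,4] mem=[4,0,0,0]
After op 6 (push 15): stack=[4,4,4,15] mem=[4,0,0,0]
After op 7 (STO M0): stack=[4,4,4] mem=[15,0,0,0]
After op 8 (push 9): stack=[4,4,4,9] mem=[15,0,0,0]
After op 9 (pop): stack=[4,4,4] mem=[15,0,0,0]
After op 10 (swap): stack=[4,4,4] mem=[15,0,0,0]
After op 11 (STO M2): stack=[4,4] mem=[15,0,4,0]
After op 12 (/): stack=[1] mem=[15,0,4,0]
After op 13 (STO M1): stack=[empty] mem=[15,1,4,0]
After op 14 (RCL M1): stack=[1] mem=[15,1,4,0]

Answer: 15 1 4 0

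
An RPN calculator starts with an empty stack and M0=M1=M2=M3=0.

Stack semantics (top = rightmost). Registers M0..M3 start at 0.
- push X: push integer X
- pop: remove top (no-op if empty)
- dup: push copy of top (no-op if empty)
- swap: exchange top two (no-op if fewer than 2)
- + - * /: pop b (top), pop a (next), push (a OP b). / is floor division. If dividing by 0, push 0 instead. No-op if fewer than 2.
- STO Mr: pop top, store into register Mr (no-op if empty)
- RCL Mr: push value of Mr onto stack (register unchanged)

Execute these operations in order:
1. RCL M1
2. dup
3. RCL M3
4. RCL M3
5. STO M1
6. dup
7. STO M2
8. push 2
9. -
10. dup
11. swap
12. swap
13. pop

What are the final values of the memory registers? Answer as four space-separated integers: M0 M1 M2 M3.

After op 1 (RCL M1): stack=[0] mem=[0,0,0,0]
After op 2 (dup): stack=[0,0] mem=[0,0,0,0]
After op 3 (RCL M3): stack=[0,0,0] mem=[0,0,0,0]
After op 4 (RCL M3): stack=[0,0,0,0] mem=[0,0,0,0]
After op 5 (STO M1): stack=[0,0,0] mem=[0,0,0,0]
After op 6 (dup): stack=[0,0,0,0] mem=[0,0,0,0]
After op 7 (STO M2): stack=[0,0,0] mem=[0,0,0,0]
After op 8 (push 2): stack=[0,0,0,2] mem=[0,0,0,0]
After op 9 (-): stack=[0,0,-2] mem=[0,0,0,0]
After op 10 (dup): stack=[0,0,-2,-2] mem=[0,0,0,0]
After op 11 (swap): stack=[0,0,-2,-2] mem=[0,0,0,0]
After op 12 (swap): stack=[0,0,-2,-2] mem=[0,0,0,0]
After op 13 (pop): stack=[0,0,-2] mem=[0,0,0,0]

Answer: 0 0 0 0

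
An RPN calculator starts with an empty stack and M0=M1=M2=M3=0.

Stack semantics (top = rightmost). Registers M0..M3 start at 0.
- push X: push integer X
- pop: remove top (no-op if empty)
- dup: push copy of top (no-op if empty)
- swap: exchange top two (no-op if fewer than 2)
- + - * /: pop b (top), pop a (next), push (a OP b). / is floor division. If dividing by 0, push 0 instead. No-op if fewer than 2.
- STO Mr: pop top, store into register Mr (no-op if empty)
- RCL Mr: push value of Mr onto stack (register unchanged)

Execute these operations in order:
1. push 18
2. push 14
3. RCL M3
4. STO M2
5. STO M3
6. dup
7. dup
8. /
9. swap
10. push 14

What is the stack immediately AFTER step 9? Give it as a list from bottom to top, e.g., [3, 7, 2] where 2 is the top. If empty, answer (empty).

After op 1 (push 18): stack=[18] mem=[0,0,0,0]
After op 2 (push 14): stack=[18,14] mem=[0,0,0,0]
After op 3 (RCL M3): stack=[18,14,0] mem=[0,0,0,0]
After op 4 (STO M2): stack=[18,14] mem=[0,0,0,0]
After op 5 (STO M3): stack=[18] mem=[0,0,0,14]
After op 6 (dup): stack=[18,18] mem=[0,0,0,14]
After op 7 (dup): stack=[18,18,18] mem=[0,0,0,14]
After op 8 (/): stack=[18,1] mem=[0,0,0,14]
After op 9 (swap): stack=[1,18] mem=[0,0,0,14]

[1, 18]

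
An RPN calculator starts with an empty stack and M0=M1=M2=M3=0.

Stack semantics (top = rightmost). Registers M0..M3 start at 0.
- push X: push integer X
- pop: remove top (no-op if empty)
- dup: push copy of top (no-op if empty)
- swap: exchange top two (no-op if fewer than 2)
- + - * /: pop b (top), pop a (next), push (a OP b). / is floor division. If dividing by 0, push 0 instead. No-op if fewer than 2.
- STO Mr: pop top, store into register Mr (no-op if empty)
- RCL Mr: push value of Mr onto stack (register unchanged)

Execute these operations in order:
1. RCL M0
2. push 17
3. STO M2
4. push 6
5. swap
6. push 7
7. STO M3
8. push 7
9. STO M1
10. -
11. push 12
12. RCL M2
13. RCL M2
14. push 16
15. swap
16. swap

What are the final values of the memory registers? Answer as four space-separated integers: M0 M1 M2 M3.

Answer: 0 7 17 7

Derivation:
After op 1 (RCL M0): stack=[0] mem=[0,0,0,0]
After op 2 (push 17): stack=[0,17] mem=[0,0,0,0]
After op 3 (STO M2): stack=[0] mem=[0,0,17,0]
After op 4 (push 6): stack=[0,6] mem=[0,0,17,0]
After op 5 (swap): stack=[6,0] mem=[0,0,17,0]
After op 6 (push 7): stack=[6,0,7] mem=[0,0,17,0]
After op 7 (STO M3): stack=[6,0] mem=[0,0,17,7]
After op 8 (push 7): stack=[6,0,7] mem=[0,0,17,7]
After op 9 (STO M1): stack=[6,0] mem=[0,7,17,7]
After op 10 (-): stack=[6] mem=[0,7,17,7]
After op 11 (push 12): stack=[6,12] mem=[0,7,17,7]
After op 12 (RCL M2): stack=[6,12,17] mem=[0,7,17,7]
After op 13 (RCL M2): stack=[6,12,17,17] mem=[0,7,17,7]
After op 14 (push 16): stack=[6,12,17,17,16] mem=[0,7,17,7]
After op 15 (swap): stack=[6,12,17,16,17] mem=[0,7,17,7]
After op 16 (swap): stack=[6,12,17,17,16] mem=[0,7,17,7]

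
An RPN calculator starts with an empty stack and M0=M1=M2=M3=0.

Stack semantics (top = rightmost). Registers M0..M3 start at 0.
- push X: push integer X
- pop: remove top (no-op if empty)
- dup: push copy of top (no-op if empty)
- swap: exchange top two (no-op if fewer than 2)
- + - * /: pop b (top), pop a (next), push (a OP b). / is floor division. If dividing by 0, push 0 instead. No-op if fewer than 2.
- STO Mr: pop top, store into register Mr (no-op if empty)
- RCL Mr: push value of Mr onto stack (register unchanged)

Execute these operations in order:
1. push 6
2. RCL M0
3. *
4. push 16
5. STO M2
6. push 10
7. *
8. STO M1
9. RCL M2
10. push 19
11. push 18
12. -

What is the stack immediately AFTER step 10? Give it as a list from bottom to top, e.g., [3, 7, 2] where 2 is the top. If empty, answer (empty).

After op 1 (push 6): stack=[6] mem=[0,0,0,0]
After op 2 (RCL M0): stack=[6,0] mem=[0,0,0,0]
After op 3 (*): stack=[0] mem=[0,0,0,0]
After op 4 (push 16): stack=[0,16] mem=[0,0,0,0]
After op 5 (STO M2): stack=[0] mem=[0,0,16,0]
After op 6 (push 10): stack=[0,10] mem=[0,0,16,0]
After op 7 (*): stack=[0] mem=[0,0,16,0]
After op 8 (STO M1): stack=[empty] mem=[0,0,16,0]
After op 9 (RCL M2): stack=[16] mem=[0,0,16,0]
After op 10 (push 19): stack=[16,19] mem=[0,0,16,0]

[16, 19]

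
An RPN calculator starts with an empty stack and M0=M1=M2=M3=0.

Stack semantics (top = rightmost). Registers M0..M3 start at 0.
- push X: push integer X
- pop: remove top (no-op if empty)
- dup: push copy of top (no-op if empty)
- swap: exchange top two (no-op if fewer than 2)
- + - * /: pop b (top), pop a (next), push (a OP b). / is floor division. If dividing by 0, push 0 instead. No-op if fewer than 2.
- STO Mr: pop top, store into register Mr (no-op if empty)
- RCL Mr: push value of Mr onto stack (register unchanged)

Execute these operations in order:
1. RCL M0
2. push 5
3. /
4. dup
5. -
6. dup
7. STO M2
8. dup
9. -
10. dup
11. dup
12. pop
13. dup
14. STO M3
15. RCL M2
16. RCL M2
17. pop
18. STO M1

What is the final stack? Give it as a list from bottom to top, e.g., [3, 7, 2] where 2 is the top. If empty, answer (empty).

After op 1 (RCL M0): stack=[0] mem=[0,0,0,0]
After op 2 (push 5): stack=[0,5] mem=[0,0,0,0]
After op 3 (/): stack=[0] mem=[0,0,0,0]
After op 4 (dup): stack=[0,0] mem=[0,0,0,0]
After op 5 (-): stack=[0] mem=[0,0,0,0]
After op 6 (dup): stack=[0,0] mem=[0,0,0,0]
After op 7 (STO M2): stack=[0] mem=[0,0,0,0]
After op 8 (dup): stack=[0,0] mem=[0,0,0,0]
After op 9 (-): stack=[0] mem=[0,0,0,0]
After op 10 (dup): stack=[0,0] mem=[0,0,0,0]
After op 11 (dup): stack=[0,0,0] mem=[0,0,0,0]
After op 12 (pop): stack=[0,0] mem=[0,0,0,0]
After op 13 (dup): stack=[0,0,0] mem=[0,0,0,0]
After op 14 (STO M3): stack=[0,0] mem=[0,0,0,0]
After op 15 (RCL M2): stack=[0,0,0] mem=[0,0,0,0]
After op 16 (RCL M2): stack=[0,0,0,0] mem=[0,0,0,0]
After op 17 (pop): stack=[0,0,0] mem=[0,0,0,0]
After op 18 (STO M1): stack=[0,0] mem=[0,0,0,0]

Answer: [0, 0]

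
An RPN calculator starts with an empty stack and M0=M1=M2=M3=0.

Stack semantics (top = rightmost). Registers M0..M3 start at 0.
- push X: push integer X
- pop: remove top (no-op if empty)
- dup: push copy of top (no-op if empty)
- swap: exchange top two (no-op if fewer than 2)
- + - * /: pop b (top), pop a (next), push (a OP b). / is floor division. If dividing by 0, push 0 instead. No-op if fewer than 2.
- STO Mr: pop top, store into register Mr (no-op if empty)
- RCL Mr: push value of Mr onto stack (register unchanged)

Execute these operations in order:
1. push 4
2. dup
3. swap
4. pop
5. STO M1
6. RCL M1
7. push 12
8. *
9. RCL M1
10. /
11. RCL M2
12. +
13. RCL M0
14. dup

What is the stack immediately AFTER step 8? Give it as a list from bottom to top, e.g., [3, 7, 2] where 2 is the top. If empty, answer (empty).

After op 1 (push 4): stack=[4] mem=[0,0,0,0]
After op 2 (dup): stack=[4,4] mem=[0,0,0,0]
After op 3 (swap): stack=[4,4] mem=[0,0,0,0]
After op 4 (pop): stack=[4] mem=[0,0,0,0]
After op 5 (STO M1): stack=[empty] mem=[0,4,0,0]
After op 6 (RCL M1): stack=[4] mem=[0,4,0,0]
After op 7 (push 12): stack=[4,12] mem=[0,4,0,0]
After op 8 (*): stack=[48] mem=[0,4,0,0]

[48]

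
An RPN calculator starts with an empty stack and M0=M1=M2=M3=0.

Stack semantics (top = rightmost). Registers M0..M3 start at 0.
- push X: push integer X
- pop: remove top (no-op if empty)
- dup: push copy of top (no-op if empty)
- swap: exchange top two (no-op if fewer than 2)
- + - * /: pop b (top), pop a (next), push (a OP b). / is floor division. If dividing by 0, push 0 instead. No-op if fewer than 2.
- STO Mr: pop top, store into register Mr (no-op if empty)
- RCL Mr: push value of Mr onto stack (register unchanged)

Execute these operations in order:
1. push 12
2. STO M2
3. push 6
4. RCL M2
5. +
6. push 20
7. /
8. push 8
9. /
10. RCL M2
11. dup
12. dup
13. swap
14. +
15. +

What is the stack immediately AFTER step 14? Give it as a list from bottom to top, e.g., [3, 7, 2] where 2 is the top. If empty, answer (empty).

After op 1 (push 12): stack=[12] mem=[0,0,0,0]
After op 2 (STO M2): stack=[empty] mem=[0,0,12,0]
After op 3 (push 6): stack=[6] mem=[0,0,12,0]
After op 4 (RCL M2): stack=[6,12] mem=[0,0,12,0]
After op 5 (+): stack=[18] mem=[0,0,12,0]
After op 6 (push 20): stack=[18,20] mem=[0,0,12,0]
After op 7 (/): stack=[0] mem=[0,0,12,0]
After op 8 (push 8): stack=[0,8] mem=[0,0,12,0]
After op 9 (/): stack=[0] mem=[0,0,12,0]
After op 10 (RCL M2): stack=[0,12] mem=[0,0,12,0]
After op 11 (dup): stack=[0,12,12] mem=[0,0,12,0]
After op 12 (dup): stack=[0,12,12,12] mem=[0,0,12,0]
After op 13 (swap): stack=[0,12,12,12] mem=[0,0,12,0]
After op 14 (+): stack=[0,12,24] mem=[0,0,12,0]

[0, 12, 24]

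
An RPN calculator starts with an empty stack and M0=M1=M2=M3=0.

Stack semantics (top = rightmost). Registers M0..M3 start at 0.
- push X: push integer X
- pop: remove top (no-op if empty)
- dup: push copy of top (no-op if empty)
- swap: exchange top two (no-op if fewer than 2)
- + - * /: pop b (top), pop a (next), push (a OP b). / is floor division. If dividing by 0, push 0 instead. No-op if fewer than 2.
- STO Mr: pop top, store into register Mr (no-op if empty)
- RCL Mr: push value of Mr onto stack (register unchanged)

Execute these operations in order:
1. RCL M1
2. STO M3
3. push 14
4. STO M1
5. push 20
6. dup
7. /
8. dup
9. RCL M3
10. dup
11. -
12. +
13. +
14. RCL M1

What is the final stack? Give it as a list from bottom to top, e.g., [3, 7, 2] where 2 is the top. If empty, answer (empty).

Answer: [2, 14]

Derivation:
After op 1 (RCL M1): stack=[0] mem=[0,0,0,0]
After op 2 (STO M3): stack=[empty] mem=[0,0,0,0]
After op 3 (push 14): stack=[14] mem=[0,0,0,0]
After op 4 (STO M1): stack=[empty] mem=[0,14,0,0]
After op 5 (push 20): stack=[20] mem=[0,14,0,0]
After op 6 (dup): stack=[20,20] mem=[0,14,0,0]
After op 7 (/): stack=[1] mem=[0,14,0,0]
After op 8 (dup): stack=[1,1] mem=[0,14,0,0]
After op 9 (RCL M3): stack=[1,1,0] mem=[0,14,0,0]
After op 10 (dup): stack=[1,1,0,0] mem=[0,14,0,0]
After op 11 (-): stack=[1,1,0] mem=[0,14,0,0]
After op 12 (+): stack=[1,1] mem=[0,14,0,0]
After op 13 (+): stack=[2] mem=[0,14,0,0]
After op 14 (RCL M1): stack=[2,14] mem=[0,14,0,0]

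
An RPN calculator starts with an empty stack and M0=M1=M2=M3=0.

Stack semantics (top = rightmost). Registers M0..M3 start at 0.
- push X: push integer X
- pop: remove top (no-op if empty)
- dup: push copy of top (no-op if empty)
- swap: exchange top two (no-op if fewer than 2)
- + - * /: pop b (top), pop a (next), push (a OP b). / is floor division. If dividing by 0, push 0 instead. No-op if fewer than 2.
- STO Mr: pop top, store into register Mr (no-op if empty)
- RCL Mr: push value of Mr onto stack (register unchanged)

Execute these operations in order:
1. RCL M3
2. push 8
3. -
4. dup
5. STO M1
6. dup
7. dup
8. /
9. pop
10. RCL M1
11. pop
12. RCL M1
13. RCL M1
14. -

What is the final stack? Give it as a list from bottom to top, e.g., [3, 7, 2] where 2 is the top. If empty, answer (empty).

Answer: [-8, 0]

Derivation:
After op 1 (RCL M3): stack=[0] mem=[0,0,0,0]
After op 2 (push 8): stack=[0,8] mem=[0,0,0,0]
After op 3 (-): stack=[-8] mem=[0,0,0,0]
After op 4 (dup): stack=[-8,-8] mem=[0,0,0,0]
After op 5 (STO M1): stack=[-8] mem=[0,-8,0,0]
After op 6 (dup): stack=[-8,-8] mem=[0,-8,0,0]
After op 7 (dup): stack=[-8,-8,-8] mem=[0,-8,0,0]
After op 8 (/): stack=[-8,1] mem=[0,-8,0,0]
After op 9 (pop): stack=[-8] mem=[0,-8,0,0]
After op 10 (RCL M1): stack=[-8,-8] mem=[0,-8,0,0]
After op 11 (pop): stack=[-8] mem=[0,-8,0,0]
After op 12 (RCL M1): stack=[-8,-8] mem=[0,-8,0,0]
After op 13 (RCL M1): stack=[-8,-8,-8] mem=[0,-8,0,0]
After op 14 (-): stack=[-8,0] mem=[0,-8,0,0]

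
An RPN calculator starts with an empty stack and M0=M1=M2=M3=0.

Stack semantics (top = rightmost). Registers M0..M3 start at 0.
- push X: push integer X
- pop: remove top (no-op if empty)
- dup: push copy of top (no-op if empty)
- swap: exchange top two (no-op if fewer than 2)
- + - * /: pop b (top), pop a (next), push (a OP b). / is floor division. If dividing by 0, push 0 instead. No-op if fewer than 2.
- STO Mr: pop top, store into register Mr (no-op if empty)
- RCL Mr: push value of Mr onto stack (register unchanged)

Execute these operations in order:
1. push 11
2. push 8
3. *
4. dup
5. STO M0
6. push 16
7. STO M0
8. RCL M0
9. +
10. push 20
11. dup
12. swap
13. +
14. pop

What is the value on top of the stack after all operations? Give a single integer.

After op 1 (push 11): stack=[11] mem=[0,0,0,0]
After op 2 (push 8): stack=[11,8] mem=[0,0,0,0]
After op 3 (*): stack=[88] mem=[0,0,0,0]
After op 4 (dup): stack=[88,88] mem=[0,0,0,0]
After op 5 (STO M0): stack=[88] mem=[88,0,0,0]
After op 6 (push 16): stack=[88,16] mem=[88,0,0,0]
After op 7 (STO M0): stack=[88] mem=[16,0,0,0]
After op 8 (RCL M0): stack=[88,16] mem=[16,0,0,0]
After op 9 (+): stack=[104] mem=[16,0,0,0]
After op 10 (push 20): stack=[104,20] mem=[16,0,0,0]
After op 11 (dup): stack=[104,20,20] mem=[16,0,0,0]
After op 12 (swap): stack=[104,20,20] mem=[16,0,0,0]
After op 13 (+): stack=[104,40] mem=[16,0,0,0]
After op 14 (pop): stack=[104] mem=[16,0,0,0]

Answer: 104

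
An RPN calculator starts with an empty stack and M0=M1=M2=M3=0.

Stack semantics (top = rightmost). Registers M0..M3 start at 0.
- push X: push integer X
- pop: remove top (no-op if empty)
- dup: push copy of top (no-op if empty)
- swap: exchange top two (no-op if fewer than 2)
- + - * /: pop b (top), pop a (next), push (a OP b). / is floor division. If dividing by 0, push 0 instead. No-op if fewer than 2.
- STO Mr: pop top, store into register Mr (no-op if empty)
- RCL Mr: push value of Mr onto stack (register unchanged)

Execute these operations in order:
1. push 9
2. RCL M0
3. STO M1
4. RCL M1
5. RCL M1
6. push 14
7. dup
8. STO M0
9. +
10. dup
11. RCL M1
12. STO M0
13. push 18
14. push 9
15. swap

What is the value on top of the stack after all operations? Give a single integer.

Answer: 18

Derivation:
After op 1 (push 9): stack=[9] mem=[0,0,0,0]
After op 2 (RCL M0): stack=[9,0] mem=[0,0,0,0]
After op 3 (STO M1): stack=[9] mem=[0,0,0,0]
After op 4 (RCL M1): stack=[9,0] mem=[0,0,0,0]
After op 5 (RCL M1): stack=[9,0,0] mem=[0,0,0,0]
After op 6 (push 14): stack=[9,0,0,14] mem=[0,0,0,0]
After op 7 (dup): stack=[9,0,0,14,14] mem=[0,0,0,0]
After op 8 (STO M0): stack=[9,0,0,14] mem=[14,0,0,0]
After op 9 (+): stack=[9,0,14] mem=[14,0,0,0]
After op 10 (dup): stack=[9,0,14,14] mem=[14,0,0,0]
After op 11 (RCL M1): stack=[9,0,14,14,0] mem=[14,0,0,0]
After op 12 (STO M0): stack=[9,0,14,14] mem=[0,0,0,0]
After op 13 (push 18): stack=[9,0,14,14,18] mem=[0,0,0,0]
After op 14 (push 9): stack=[9,0,14,14,18,9] mem=[0,0,0,0]
After op 15 (swap): stack=[9,0,14,14,9,18] mem=[0,0,0,0]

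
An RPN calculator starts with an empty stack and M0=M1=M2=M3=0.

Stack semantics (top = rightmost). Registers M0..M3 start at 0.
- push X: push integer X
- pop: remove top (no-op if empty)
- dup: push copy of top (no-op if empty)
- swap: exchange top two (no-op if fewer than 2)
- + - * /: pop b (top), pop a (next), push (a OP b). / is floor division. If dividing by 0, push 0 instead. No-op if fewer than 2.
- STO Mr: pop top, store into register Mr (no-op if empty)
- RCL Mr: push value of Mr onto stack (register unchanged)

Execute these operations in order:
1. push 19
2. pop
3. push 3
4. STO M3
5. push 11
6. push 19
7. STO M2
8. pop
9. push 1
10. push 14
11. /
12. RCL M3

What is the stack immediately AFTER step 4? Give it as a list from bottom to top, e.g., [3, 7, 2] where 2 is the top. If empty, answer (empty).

After op 1 (push 19): stack=[19] mem=[0,0,0,0]
After op 2 (pop): stack=[empty] mem=[0,0,0,0]
After op 3 (push 3): stack=[3] mem=[0,0,0,0]
After op 4 (STO M3): stack=[empty] mem=[0,0,0,3]

(empty)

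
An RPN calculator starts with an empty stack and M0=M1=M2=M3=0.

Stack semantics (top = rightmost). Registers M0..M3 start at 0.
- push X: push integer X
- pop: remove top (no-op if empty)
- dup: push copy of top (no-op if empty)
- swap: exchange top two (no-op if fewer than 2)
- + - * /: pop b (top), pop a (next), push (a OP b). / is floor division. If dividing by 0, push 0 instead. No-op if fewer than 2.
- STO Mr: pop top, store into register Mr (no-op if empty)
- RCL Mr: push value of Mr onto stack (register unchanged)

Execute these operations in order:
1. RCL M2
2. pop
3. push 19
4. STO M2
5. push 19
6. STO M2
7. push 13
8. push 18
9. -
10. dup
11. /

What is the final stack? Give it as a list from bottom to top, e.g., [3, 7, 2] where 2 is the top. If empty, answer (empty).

After op 1 (RCL M2): stack=[0] mem=[0,0,0,0]
After op 2 (pop): stack=[empty] mem=[0,0,0,0]
After op 3 (push 19): stack=[19] mem=[0,0,0,0]
After op 4 (STO M2): stack=[empty] mem=[0,0,19,0]
After op 5 (push 19): stack=[19] mem=[0,0,19,0]
After op 6 (STO M2): stack=[empty] mem=[0,0,19,0]
After op 7 (push 13): stack=[13] mem=[0,0,19,0]
After op 8 (push 18): stack=[13,18] mem=[0,0,19,0]
After op 9 (-): stack=[-5] mem=[0,0,19,0]
After op 10 (dup): stack=[-5,-5] mem=[0,0,19,0]
After op 11 (/): stack=[1] mem=[0,0,19,0]

Answer: [1]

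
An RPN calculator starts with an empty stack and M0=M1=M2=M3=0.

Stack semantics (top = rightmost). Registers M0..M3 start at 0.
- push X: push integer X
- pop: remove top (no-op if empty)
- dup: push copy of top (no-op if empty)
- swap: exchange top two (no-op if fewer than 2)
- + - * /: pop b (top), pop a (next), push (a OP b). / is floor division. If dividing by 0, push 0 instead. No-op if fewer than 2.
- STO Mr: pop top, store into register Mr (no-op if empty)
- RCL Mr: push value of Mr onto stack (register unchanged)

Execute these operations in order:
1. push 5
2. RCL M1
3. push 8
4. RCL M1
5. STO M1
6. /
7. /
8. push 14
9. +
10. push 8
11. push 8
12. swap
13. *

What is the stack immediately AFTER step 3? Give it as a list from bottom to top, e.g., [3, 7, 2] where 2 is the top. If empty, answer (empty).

After op 1 (push 5): stack=[5] mem=[0,0,0,0]
After op 2 (RCL M1): stack=[5,0] mem=[0,0,0,0]
After op 3 (push 8): stack=[5,0,8] mem=[0,0,0,0]

[5, 0, 8]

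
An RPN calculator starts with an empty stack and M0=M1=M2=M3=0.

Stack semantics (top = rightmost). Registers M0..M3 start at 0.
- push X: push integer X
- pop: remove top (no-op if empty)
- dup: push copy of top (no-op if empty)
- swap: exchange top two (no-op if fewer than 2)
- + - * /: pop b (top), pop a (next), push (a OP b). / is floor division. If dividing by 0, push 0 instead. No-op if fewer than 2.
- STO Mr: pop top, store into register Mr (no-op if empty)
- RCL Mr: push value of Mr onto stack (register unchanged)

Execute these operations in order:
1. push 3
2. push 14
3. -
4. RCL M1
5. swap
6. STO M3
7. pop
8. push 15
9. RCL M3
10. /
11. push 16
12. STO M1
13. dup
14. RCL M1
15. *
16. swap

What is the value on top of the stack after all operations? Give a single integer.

After op 1 (push 3): stack=[3] mem=[0,0,0,0]
After op 2 (push 14): stack=[3,14] mem=[0,0,0,0]
After op 3 (-): stack=[-11] mem=[0,0,0,0]
After op 4 (RCL M1): stack=[-11,0] mem=[0,0,0,0]
After op 5 (swap): stack=[0,-11] mem=[0,0,0,0]
After op 6 (STO M3): stack=[0] mem=[0,0,0,-11]
After op 7 (pop): stack=[empty] mem=[0,0,0,-11]
After op 8 (push 15): stack=[15] mem=[0,0,0,-11]
After op 9 (RCL M3): stack=[15,-11] mem=[0,0,0,-11]
After op 10 (/): stack=[-2] mem=[0,0,0,-11]
After op 11 (push 16): stack=[-2,16] mem=[0,0,0,-11]
After op 12 (STO M1): stack=[-2] mem=[0,16,0,-11]
After op 13 (dup): stack=[-2,-2] mem=[0,16,0,-11]
After op 14 (RCL M1): stack=[-2,-2,16] mem=[0,16,0,-11]
After op 15 (*): stack=[-2,-32] mem=[0,16,0,-11]
After op 16 (swap): stack=[-32,-2] mem=[0,16,0,-11]

Answer: -2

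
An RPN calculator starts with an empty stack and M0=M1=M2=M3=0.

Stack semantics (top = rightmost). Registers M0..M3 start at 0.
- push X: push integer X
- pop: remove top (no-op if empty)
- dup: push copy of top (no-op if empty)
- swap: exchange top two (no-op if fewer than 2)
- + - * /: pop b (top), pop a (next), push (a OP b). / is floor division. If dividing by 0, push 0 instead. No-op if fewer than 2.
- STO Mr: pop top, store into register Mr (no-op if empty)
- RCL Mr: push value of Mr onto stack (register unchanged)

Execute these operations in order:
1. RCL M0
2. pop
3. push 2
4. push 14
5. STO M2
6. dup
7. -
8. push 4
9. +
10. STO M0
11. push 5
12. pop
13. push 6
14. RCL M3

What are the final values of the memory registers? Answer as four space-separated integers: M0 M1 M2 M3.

After op 1 (RCL M0): stack=[0] mem=[0,0,0,0]
After op 2 (pop): stack=[empty] mem=[0,0,0,0]
After op 3 (push 2): stack=[2] mem=[0,0,0,0]
After op 4 (push 14): stack=[2,14] mem=[0,0,0,0]
After op 5 (STO M2): stack=[2] mem=[0,0,14,0]
After op 6 (dup): stack=[2,2] mem=[0,0,14,0]
After op 7 (-): stack=[0] mem=[0,0,14,0]
After op 8 (push 4): stack=[0,4] mem=[0,0,14,0]
After op 9 (+): stack=[4] mem=[0,0,14,0]
After op 10 (STO M0): stack=[empty] mem=[4,0,14,0]
After op 11 (push 5): stack=[5] mem=[4,0,14,0]
After op 12 (pop): stack=[empty] mem=[4,0,14,0]
After op 13 (push 6): stack=[6] mem=[4,0,14,0]
After op 14 (RCL M3): stack=[6,0] mem=[4,0,14,0]

Answer: 4 0 14 0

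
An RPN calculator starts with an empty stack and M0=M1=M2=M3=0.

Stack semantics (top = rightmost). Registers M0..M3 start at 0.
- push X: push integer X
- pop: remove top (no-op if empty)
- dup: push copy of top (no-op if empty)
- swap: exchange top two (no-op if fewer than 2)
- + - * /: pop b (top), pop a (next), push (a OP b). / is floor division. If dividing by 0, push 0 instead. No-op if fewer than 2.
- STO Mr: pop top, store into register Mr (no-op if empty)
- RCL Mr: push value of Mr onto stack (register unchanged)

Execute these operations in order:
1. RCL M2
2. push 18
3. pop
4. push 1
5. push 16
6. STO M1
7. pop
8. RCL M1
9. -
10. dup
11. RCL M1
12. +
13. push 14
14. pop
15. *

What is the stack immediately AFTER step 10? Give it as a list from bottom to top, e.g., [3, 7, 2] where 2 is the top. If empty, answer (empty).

After op 1 (RCL M2): stack=[0] mem=[0,0,0,0]
After op 2 (push 18): stack=[0,18] mem=[0,0,0,0]
After op 3 (pop): stack=[0] mem=[0,0,0,0]
After op 4 (push 1): stack=[0,1] mem=[0,0,0,0]
After op 5 (push 16): stack=[0,1,16] mem=[0,0,0,0]
After op 6 (STO M1): stack=[0,1] mem=[0,16,0,0]
After op 7 (pop): stack=[0] mem=[0,16,0,0]
After op 8 (RCL M1): stack=[0,16] mem=[0,16,0,0]
After op 9 (-): stack=[-16] mem=[0,16,0,0]
After op 10 (dup): stack=[-16,-16] mem=[0,16,0,0]

[-16, -16]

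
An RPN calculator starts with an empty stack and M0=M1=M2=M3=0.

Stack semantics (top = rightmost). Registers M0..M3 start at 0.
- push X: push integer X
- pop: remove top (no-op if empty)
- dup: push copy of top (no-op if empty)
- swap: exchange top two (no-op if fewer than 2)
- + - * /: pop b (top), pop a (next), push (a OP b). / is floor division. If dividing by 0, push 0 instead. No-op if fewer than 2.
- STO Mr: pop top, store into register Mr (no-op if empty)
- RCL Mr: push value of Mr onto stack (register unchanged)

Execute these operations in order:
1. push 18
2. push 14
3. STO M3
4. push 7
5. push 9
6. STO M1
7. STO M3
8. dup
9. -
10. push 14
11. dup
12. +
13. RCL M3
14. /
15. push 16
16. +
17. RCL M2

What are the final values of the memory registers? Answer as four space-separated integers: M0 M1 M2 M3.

After op 1 (push 18): stack=[18] mem=[0,0,0,0]
After op 2 (push 14): stack=[18,14] mem=[0,0,0,0]
After op 3 (STO M3): stack=[18] mem=[0,0,0,14]
After op 4 (push 7): stack=[18,7] mem=[0,0,0,14]
After op 5 (push 9): stack=[18,7,9] mem=[0,0,0,14]
After op 6 (STO M1): stack=[18,7] mem=[0,9,0,14]
After op 7 (STO M3): stack=[18] mem=[0,9,0,7]
After op 8 (dup): stack=[18,18] mem=[0,9,0,7]
After op 9 (-): stack=[0] mem=[0,9,0,7]
After op 10 (push 14): stack=[0,14] mem=[0,9,0,7]
After op 11 (dup): stack=[0,14,14] mem=[0,9,0,7]
After op 12 (+): stack=[0,28] mem=[0,9,0,7]
After op 13 (RCL M3): stack=[0,28,7] mem=[0,9,0,7]
After op 14 (/): stack=[0,4] mem=[0,9,0,7]
After op 15 (push 16): stack=[0,4,16] mem=[0,9,0,7]
After op 16 (+): stack=[0,20] mem=[0,9,0,7]
After op 17 (RCL M2): stack=[0,20,0] mem=[0,9,0,7]

Answer: 0 9 0 7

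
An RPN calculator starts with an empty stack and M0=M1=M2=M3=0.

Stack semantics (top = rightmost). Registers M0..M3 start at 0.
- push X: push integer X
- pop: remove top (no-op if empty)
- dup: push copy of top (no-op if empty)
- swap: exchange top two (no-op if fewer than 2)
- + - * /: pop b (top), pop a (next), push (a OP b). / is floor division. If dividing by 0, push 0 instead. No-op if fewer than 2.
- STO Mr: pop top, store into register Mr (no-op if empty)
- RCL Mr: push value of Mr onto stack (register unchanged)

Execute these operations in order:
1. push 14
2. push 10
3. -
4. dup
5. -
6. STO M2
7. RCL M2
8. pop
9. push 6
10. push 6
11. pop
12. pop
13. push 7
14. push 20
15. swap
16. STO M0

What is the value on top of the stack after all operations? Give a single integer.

After op 1 (push 14): stack=[14] mem=[0,0,0,0]
After op 2 (push 10): stack=[14,10] mem=[0,0,0,0]
After op 3 (-): stack=[4] mem=[0,0,0,0]
After op 4 (dup): stack=[4,4] mem=[0,0,0,0]
After op 5 (-): stack=[0] mem=[0,0,0,0]
After op 6 (STO M2): stack=[empty] mem=[0,0,0,0]
After op 7 (RCL M2): stack=[0] mem=[0,0,0,0]
After op 8 (pop): stack=[empty] mem=[0,0,0,0]
After op 9 (push 6): stack=[6] mem=[0,0,0,0]
After op 10 (push 6): stack=[6,6] mem=[0,0,0,0]
After op 11 (pop): stack=[6] mem=[0,0,0,0]
After op 12 (pop): stack=[empty] mem=[0,0,0,0]
After op 13 (push 7): stack=[7] mem=[0,0,0,0]
After op 14 (push 20): stack=[7,20] mem=[0,0,0,0]
After op 15 (swap): stack=[20,7] mem=[0,0,0,0]
After op 16 (STO M0): stack=[20] mem=[7,0,0,0]

Answer: 20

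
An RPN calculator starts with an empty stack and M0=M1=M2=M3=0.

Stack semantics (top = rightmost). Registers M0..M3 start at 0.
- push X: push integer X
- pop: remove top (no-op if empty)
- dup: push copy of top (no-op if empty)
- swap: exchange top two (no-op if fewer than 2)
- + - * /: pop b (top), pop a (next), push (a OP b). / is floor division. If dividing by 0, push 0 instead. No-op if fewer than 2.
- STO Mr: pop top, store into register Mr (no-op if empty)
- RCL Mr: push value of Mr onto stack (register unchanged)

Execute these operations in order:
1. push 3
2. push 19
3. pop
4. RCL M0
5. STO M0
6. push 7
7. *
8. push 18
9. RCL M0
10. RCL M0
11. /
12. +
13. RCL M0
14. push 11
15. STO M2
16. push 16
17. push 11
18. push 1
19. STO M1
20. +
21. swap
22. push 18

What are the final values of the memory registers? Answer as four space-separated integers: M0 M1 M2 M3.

After op 1 (push 3): stack=[3] mem=[0,0,0,0]
After op 2 (push 19): stack=[3,19] mem=[0,0,0,0]
After op 3 (pop): stack=[3] mem=[0,0,0,0]
After op 4 (RCL M0): stack=[3,0] mem=[0,0,0,0]
After op 5 (STO M0): stack=[3] mem=[0,0,0,0]
After op 6 (push 7): stack=[3,7] mem=[0,0,0,0]
After op 7 (*): stack=[21] mem=[0,0,0,0]
After op 8 (push 18): stack=[21,18] mem=[0,0,0,0]
After op 9 (RCL M0): stack=[21,18,0] mem=[0,0,0,0]
After op 10 (RCL M0): stack=[21,18,0,0] mem=[0,0,0,0]
After op 11 (/): stack=[21,18,0] mem=[0,0,0,0]
After op 12 (+): stack=[21,18] mem=[0,0,0,0]
After op 13 (RCL M0): stack=[21,18,0] mem=[0,0,0,0]
After op 14 (push 11): stack=[21,18,0,11] mem=[0,0,0,0]
After op 15 (STO M2): stack=[21,18,0] mem=[0,0,11,0]
After op 16 (push 16): stack=[21,18,0,16] mem=[0,0,11,0]
After op 17 (push 11): stack=[21,18,0,16,11] mem=[0,0,11,0]
After op 18 (push 1): stack=[21,18,0,16,11,1] mem=[0,0,11,0]
After op 19 (STO M1): stack=[21,18,0,16,11] mem=[0,1,11,0]
After op 20 (+): stack=[21,18,0,27] mem=[0,1,11,0]
After op 21 (swap): stack=[21,18,27,0] mem=[0,1,11,0]
After op 22 (push 18): stack=[21,18,27,0,18] mem=[0,1,11,0]

Answer: 0 1 11 0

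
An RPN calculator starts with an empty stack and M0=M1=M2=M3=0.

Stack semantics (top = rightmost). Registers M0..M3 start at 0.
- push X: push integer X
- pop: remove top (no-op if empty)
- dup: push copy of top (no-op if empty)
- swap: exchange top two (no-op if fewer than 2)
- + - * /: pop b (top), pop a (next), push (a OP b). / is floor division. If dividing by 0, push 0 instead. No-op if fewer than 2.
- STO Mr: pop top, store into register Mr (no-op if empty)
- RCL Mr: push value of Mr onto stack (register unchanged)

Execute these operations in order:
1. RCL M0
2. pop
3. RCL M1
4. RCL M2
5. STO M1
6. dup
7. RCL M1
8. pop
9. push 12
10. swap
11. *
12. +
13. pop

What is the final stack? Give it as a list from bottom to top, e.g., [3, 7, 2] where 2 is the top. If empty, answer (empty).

After op 1 (RCL M0): stack=[0] mem=[0,0,0,0]
After op 2 (pop): stack=[empty] mem=[0,0,0,0]
After op 3 (RCL M1): stack=[0] mem=[0,0,0,0]
After op 4 (RCL M2): stack=[0,0] mem=[0,0,0,0]
After op 5 (STO M1): stack=[0] mem=[0,0,0,0]
After op 6 (dup): stack=[0,0] mem=[0,0,0,0]
After op 7 (RCL M1): stack=[0,0,0] mem=[0,0,0,0]
After op 8 (pop): stack=[0,0] mem=[0,0,0,0]
After op 9 (push 12): stack=[0,0,12] mem=[0,0,0,0]
After op 10 (swap): stack=[0,12,0] mem=[0,0,0,0]
After op 11 (*): stack=[0,0] mem=[0,0,0,0]
After op 12 (+): stack=[0] mem=[0,0,0,0]
After op 13 (pop): stack=[empty] mem=[0,0,0,0]

Answer: (empty)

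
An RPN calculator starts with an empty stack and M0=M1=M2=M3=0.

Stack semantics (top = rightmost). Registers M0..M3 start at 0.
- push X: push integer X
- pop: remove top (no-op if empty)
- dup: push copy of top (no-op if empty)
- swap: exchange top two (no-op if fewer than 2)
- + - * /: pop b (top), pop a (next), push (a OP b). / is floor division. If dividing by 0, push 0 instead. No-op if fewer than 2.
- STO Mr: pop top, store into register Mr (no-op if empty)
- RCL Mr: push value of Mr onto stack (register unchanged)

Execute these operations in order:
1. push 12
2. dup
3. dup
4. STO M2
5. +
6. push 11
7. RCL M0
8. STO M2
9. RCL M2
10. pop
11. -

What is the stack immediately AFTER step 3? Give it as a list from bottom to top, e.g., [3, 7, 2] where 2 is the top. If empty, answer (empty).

After op 1 (push 12): stack=[12] mem=[0,0,0,0]
After op 2 (dup): stack=[12,12] mem=[0,0,0,0]
After op 3 (dup): stack=[12,12,12] mem=[0,0,0,0]

[12, 12, 12]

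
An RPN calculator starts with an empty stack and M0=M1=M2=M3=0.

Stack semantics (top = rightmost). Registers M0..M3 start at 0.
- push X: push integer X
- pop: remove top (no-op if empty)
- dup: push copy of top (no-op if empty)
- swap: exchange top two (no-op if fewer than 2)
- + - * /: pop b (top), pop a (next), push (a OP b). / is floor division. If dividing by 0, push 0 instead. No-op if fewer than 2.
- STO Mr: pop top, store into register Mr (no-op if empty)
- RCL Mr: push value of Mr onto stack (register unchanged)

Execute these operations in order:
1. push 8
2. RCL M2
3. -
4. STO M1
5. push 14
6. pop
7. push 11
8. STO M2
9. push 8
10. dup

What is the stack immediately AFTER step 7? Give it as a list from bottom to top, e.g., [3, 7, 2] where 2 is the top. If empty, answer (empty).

After op 1 (push 8): stack=[8] mem=[0,0,0,0]
After op 2 (RCL M2): stack=[8,0] mem=[0,0,0,0]
After op 3 (-): stack=[8] mem=[0,0,0,0]
After op 4 (STO M1): stack=[empty] mem=[0,8,0,0]
After op 5 (push 14): stack=[14] mem=[0,8,0,0]
After op 6 (pop): stack=[empty] mem=[0,8,0,0]
After op 7 (push 11): stack=[11] mem=[0,8,0,0]

[11]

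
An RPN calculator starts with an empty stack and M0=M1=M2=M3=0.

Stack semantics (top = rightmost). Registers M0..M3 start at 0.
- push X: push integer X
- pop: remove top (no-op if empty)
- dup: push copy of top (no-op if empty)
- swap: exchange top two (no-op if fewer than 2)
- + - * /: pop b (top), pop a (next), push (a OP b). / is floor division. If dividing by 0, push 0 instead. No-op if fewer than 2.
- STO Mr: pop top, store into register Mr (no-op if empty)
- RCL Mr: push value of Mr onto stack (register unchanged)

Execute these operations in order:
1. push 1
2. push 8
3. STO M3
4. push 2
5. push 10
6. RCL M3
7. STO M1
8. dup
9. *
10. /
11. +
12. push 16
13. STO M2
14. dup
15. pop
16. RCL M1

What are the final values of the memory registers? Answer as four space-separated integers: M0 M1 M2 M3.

Answer: 0 8 16 8

Derivation:
After op 1 (push 1): stack=[1] mem=[0,0,0,0]
After op 2 (push 8): stack=[1,8] mem=[0,0,0,0]
After op 3 (STO M3): stack=[1] mem=[0,0,0,8]
After op 4 (push 2): stack=[1,2] mem=[0,0,0,8]
After op 5 (push 10): stack=[1,2,10] mem=[0,0,0,8]
After op 6 (RCL M3): stack=[1,2,10,8] mem=[0,0,0,8]
After op 7 (STO M1): stack=[1,2,10] mem=[0,8,0,8]
After op 8 (dup): stack=[1,2,10,10] mem=[0,8,0,8]
After op 9 (*): stack=[1,2,100] mem=[0,8,0,8]
After op 10 (/): stack=[1,0] mem=[0,8,0,8]
After op 11 (+): stack=[1] mem=[0,8,0,8]
After op 12 (push 16): stack=[1,16] mem=[0,8,0,8]
After op 13 (STO M2): stack=[1] mem=[0,8,16,8]
After op 14 (dup): stack=[1,1] mem=[0,8,16,8]
After op 15 (pop): stack=[1] mem=[0,8,16,8]
After op 16 (RCL M1): stack=[1,8] mem=[0,8,16,8]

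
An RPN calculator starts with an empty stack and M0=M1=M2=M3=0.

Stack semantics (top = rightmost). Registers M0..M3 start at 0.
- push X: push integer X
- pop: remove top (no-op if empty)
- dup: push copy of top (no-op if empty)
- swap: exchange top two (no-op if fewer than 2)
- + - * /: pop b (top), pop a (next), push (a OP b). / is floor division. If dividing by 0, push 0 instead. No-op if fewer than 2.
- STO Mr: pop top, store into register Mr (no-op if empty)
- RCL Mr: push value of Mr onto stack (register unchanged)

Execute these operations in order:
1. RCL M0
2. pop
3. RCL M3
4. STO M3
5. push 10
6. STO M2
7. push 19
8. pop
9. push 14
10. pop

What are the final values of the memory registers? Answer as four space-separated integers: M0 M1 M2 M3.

Answer: 0 0 10 0

Derivation:
After op 1 (RCL M0): stack=[0] mem=[0,0,0,0]
After op 2 (pop): stack=[empty] mem=[0,0,0,0]
After op 3 (RCL M3): stack=[0] mem=[0,0,0,0]
After op 4 (STO M3): stack=[empty] mem=[0,0,0,0]
After op 5 (push 10): stack=[10] mem=[0,0,0,0]
After op 6 (STO M2): stack=[empty] mem=[0,0,10,0]
After op 7 (push 19): stack=[19] mem=[0,0,10,0]
After op 8 (pop): stack=[empty] mem=[0,0,10,0]
After op 9 (push 14): stack=[14] mem=[0,0,10,0]
After op 10 (pop): stack=[empty] mem=[0,0,10,0]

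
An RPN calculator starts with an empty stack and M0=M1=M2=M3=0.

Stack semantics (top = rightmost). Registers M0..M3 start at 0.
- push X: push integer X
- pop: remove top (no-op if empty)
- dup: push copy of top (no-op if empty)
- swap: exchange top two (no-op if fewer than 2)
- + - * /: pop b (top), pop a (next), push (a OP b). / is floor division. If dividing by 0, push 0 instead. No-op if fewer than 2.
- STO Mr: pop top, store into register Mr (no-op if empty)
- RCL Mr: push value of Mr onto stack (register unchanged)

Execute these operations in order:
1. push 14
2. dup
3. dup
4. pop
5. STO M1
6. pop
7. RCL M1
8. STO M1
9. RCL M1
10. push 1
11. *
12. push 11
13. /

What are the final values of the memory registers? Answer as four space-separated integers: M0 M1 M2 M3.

After op 1 (push 14): stack=[14] mem=[0,0,0,0]
After op 2 (dup): stack=[14,14] mem=[0,0,0,0]
After op 3 (dup): stack=[14,14,14] mem=[0,0,0,0]
After op 4 (pop): stack=[14,14] mem=[0,0,0,0]
After op 5 (STO M1): stack=[14] mem=[0,14,0,0]
After op 6 (pop): stack=[empty] mem=[0,14,0,0]
After op 7 (RCL M1): stack=[14] mem=[0,14,0,0]
After op 8 (STO M1): stack=[empty] mem=[0,14,0,0]
After op 9 (RCL M1): stack=[14] mem=[0,14,0,0]
After op 10 (push 1): stack=[14,1] mem=[0,14,0,0]
After op 11 (*): stack=[14] mem=[0,14,0,0]
After op 12 (push 11): stack=[14,11] mem=[0,14,0,0]
After op 13 (/): stack=[1] mem=[0,14,0,0]

Answer: 0 14 0 0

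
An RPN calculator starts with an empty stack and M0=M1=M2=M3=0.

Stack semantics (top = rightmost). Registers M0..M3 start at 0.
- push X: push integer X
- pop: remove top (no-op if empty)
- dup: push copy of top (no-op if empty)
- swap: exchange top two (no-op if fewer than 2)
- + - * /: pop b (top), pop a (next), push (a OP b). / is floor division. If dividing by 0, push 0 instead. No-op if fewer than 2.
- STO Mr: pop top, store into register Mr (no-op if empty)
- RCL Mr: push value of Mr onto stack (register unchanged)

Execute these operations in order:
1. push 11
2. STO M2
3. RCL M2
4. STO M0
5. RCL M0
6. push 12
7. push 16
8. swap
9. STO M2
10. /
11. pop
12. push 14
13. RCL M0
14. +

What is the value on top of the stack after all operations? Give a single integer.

Answer: 25

Derivation:
After op 1 (push 11): stack=[11] mem=[0,0,0,0]
After op 2 (STO M2): stack=[empty] mem=[0,0,11,0]
After op 3 (RCL M2): stack=[11] mem=[0,0,11,0]
After op 4 (STO M0): stack=[empty] mem=[11,0,11,0]
After op 5 (RCL M0): stack=[11] mem=[11,0,11,0]
After op 6 (push 12): stack=[11,12] mem=[11,0,11,0]
After op 7 (push 16): stack=[11,12,16] mem=[11,0,11,0]
After op 8 (swap): stack=[11,16,12] mem=[11,0,11,0]
After op 9 (STO M2): stack=[11,16] mem=[11,0,12,0]
After op 10 (/): stack=[0] mem=[11,0,12,0]
After op 11 (pop): stack=[empty] mem=[11,0,12,0]
After op 12 (push 14): stack=[14] mem=[11,0,12,0]
After op 13 (RCL M0): stack=[14,11] mem=[11,0,12,0]
After op 14 (+): stack=[25] mem=[11,0,12,0]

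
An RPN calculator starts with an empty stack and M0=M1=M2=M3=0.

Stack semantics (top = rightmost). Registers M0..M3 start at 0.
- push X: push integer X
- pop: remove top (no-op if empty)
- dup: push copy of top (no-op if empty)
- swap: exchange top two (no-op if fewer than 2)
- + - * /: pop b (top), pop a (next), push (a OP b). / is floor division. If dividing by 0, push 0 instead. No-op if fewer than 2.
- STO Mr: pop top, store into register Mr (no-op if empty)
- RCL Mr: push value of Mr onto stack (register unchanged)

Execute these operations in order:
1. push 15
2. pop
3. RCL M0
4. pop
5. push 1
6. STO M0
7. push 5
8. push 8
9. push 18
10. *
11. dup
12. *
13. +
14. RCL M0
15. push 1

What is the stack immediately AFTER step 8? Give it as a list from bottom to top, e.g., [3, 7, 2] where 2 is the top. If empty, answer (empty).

After op 1 (push 15): stack=[15] mem=[0,0,0,0]
After op 2 (pop): stack=[empty] mem=[0,0,0,0]
After op 3 (RCL M0): stack=[0] mem=[0,0,0,0]
After op 4 (pop): stack=[empty] mem=[0,0,0,0]
After op 5 (push 1): stack=[1] mem=[0,0,0,0]
After op 6 (STO M0): stack=[empty] mem=[1,0,0,0]
After op 7 (push 5): stack=[5] mem=[1,0,0,0]
After op 8 (push 8): stack=[5,8] mem=[1,0,0,0]

[5, 8]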